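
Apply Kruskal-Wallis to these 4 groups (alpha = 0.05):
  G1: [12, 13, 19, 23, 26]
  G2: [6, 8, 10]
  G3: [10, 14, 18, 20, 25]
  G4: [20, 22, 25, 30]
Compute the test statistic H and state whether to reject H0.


Step 1: Combine all N = 17 observations and assign midranks.
sorted (value, group, rank): (6,G2,1), (8,G2,2), (10,G2,3.5), (10,G3,3.5), (12,G1,5), (13,G1,6), (14,G3,7), (18,G3,8), (19,G1,9), (20,G3,10.5), (20,G4,10.5), (22,G4,12), (23,G1,13), (25,G3,14.5), (25,G4,14.5), (26,G1,16), (30,G4,17)
Step 2: Sum ranks within each group.
R_1 = 49 (n_1 = 5)
R_2 = 6.5 (n_2 = 3)
R_3 = 43.5 (n_3 = 5)
R_4 = 54 (n_4 = 4)
Step 3: H = 12/(N(N+1)) * sum(R_i^2/n_i) - 3(N+1)
     = 12/(17*18) * (49^2/5 + 6.5^2/3 + 43.5^2/5 + 54^2/4) - 3*18
     = 0.039216 * 1601.73 - 54
     = 8.813072.
Step 4: Ties present; correction factor C = 1 - 18/(17^3 - 17) = 0.996324. Corrected H = 8.813072 / 0.996324 = 8.845592.
Step 5: Under H0, H ~ chi^2(3); p-value = 0.031416.
Step 6: alpha = 0.05. reject H0.

H = 8.8456, df = 3, p = 0.031416, reject H0.


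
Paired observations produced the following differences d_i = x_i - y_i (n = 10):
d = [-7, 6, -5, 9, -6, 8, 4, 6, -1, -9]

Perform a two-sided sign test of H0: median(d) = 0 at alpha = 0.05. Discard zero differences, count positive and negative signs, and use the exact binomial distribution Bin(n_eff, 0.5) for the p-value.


Step 1: Discard zero differences. Original n = 10; n_eff = number of nonzero differences = 10.
Nonzero differences (with sign): -7, +6, -5, +9, -6, +8, +4, +6, -1, -9
Step 2: Count signs: positive = 5, negative = 5.
Step 3: Under H0: P(positive) = 0.5, so the number of positives S ~ Bin(10, 0.5).
Step 4: Two-sided exact p-value = sum of Bin(10,0.5) probabilities at or below the observed probability = 1.000000.
Step 5: alpha = 0.05. fail to reject H0.

n_eff = 10, pos = 5, neg = 5, p = 1.000000, fail to reject H0.


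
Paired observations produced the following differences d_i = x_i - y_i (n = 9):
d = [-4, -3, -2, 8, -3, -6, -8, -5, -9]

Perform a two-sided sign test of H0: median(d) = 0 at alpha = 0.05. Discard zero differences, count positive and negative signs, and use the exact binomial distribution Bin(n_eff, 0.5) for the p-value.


Step 1: Discard zero differences. Original n = 9; n_eff = number of nonzero differences = 9.
Nonzero differences (with sign): -4, -3, -2, +8, -3, -6, -8, -5, -9
Step 2: Count signs: positive = 1, negative = 8.
Step 3: Under H0: P(positive) = 0.5, so the number of positives S ~ Bin(9, 0.5).
Step 4: Two-sided exact p-value = sum of Bin(9,0.5) probabilities at or below the observed probability = 0.039062.
Step 5: alpha = 0.05. reject H0.

n_eff = 9, pos = 1, neg = 8, p = 0.039062, reject H0.


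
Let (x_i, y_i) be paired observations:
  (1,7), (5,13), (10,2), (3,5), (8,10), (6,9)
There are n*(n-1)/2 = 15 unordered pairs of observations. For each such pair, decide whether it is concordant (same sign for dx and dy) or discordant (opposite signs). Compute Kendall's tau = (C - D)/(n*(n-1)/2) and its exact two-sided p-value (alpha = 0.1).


Step 1: Enumerate the 15 unordered pairs (i,j) with i<j and classify each by sign(x_j-x_i) * sign(y_j-y_i).
  (1,2):dx=+4,dy=+6->C; (1,3):dx=+9,dy=-5->D; (1,4):dx=+2,dy=-2->D; (1,5):dx=+7,dy=+3->C
  (1,6):dx=+5,dy=+2->C; (2,3):dx=+5,dy=-11->D; (2,4):dx=-2,dy=-8->C; (2,5):dx=+3,dy=-3->D
  (2,6):dx=+1,dy=-4->D; (3,4):dx=-7,dy=+3->D; (3,5):dx=-2,dy=+8->D; (3,6):dx=-4,dy=+7->D
  (4,5):dx=+5,dy=+5->C; (4,6):dx=+3,dy=+4->C; (5,6):dx=-2,dy=-1->C
Step 2: C = 7, D = 8, total pairs = 15.
Step 3: tau = (C - D)/(n(n-1)/2) = (7 - 8)/15 = -0.066667.
Step 4: Exact two-sided p-value (enumerate n! = 720 permutations of y under H0): p = 1.000000.
Step 5: alpha = 0.1. fail to reject H0.

tau_b = -0.0667 (C=7, D=8), p = 1.000000, fail to reject H0.


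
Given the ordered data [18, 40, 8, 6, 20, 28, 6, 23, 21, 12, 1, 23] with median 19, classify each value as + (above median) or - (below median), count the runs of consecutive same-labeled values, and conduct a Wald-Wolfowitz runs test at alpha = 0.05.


Step 1: Compute median = 19; label A = above, B = below.
Labels in order: BABBAABAABBA  (n_A = 6, n_B = 6)
Step 2: Count runs R = 8.
Step 3: Under H0 (random ordering), E[R] = 2*n_A*n_B/(n_A+n_B) + 1 = 2*6*6/12 + 1 = 7.0000.
        Var[R] = 2*n_A*n_B*(2*n_A*n_B - n_A - n_B) / ((n_A+n_B)^2 * (n_A+n_B-1)) = 4320/1584 = 2.7273.
        SD[R] = 1.6514.
Step 4: Continuity-corrected z = (R - 0.5 - E[R]) / SD[R] = (8 - 0.5 - 7.0000) / 1.6514 = 0.3028.
Step 5: Two-sided p-value via normal approximation = 2*(1 - Phi(|z|)) = 0.762069.
Step 6: alpha = 0.05. fail to reject H0.

R = 8, z = 0.3028, p = 0.762069, fail to reject H0.


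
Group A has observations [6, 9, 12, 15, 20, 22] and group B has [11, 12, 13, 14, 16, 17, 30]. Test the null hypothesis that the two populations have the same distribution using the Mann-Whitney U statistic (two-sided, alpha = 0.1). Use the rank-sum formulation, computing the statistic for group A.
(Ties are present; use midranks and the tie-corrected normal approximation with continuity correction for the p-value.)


Step 1: Combine and sort all 13 observations; assign midranks.
sorted (value, group): (6,X), (9,X), (11,Y), (12,X), (12,Y), (13,Y), (14,Y), (15,X), (16,Y), (17,Y), (20,X), (22,X), (30,Y)
ranks: 6->1, 9->2, 11->3, 12->4.5, 12->4.5, 13->6, 14->7, 15->8, 16->9, 17->10, 20->11, 22->12, 30->13
Step 2: Rank sum for X: R1 = 1 + 2 + 4.5 + 8 + 11 + 12 = 38.5.
Step 3: U_X = R1 - n1(n1+1)/2 = 38.5 - 6*7/2 = 38.5 - 21 = 17.5.
       U_Y = n1*n2 - U_X = 42 - 17.5 = 24.5.
Step 4: Ties are present, so use the tie-corrected normal approximation (with continuity correction) for the p-value.
Step 5: p-value = 0.667806; compare to alpha = 0.1. fail to reject H0.

U_X = 17.5, p = 0.667806, fail to reject H0 at alpha = 0.1.


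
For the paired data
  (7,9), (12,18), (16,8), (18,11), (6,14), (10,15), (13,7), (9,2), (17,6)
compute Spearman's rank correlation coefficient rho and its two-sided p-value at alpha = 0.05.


Step 1: Rank x and y separately (midranks; no ties here).
rank(x): 7->2, 12->5, 16->7, 18->9, 6->1, 10->4, 13->6, 9->3, 17->8
rank(y): 9->5, 18->9, 8->4, 11->6, 14->7, 15->8, 7->3, 2->1, 6->2
Step 2: d_i = R_x(i) - R_y(i); compute d_i^2.
  (2-5)^2=9, (5-9)^2=16, (7-4)^2=9, (9-6)^2=9, (1-7)^2=36, (4-8)^2=16, (6-3)^2=9, (3-1)^2=4, (8-2)^2=36
sum(d^2) = 144.
Step 3: rho = 1 - 6*144 / (9*(9^2 - 1)) = 1 - 864/720 = -0.200000.
Step 4: Under H0, t = rho * sqrt((n-2)/(1-rho^2)) = -0.5401 ~ t(7).
Step 5: Two-sided p-value from the t-distribution with 7 df = 0.605901.
Step 6: alpha = 0.05. fail to reject H0.

rho = -0.2000, p = 0.605901, fail to reject H0 at alpha = 0.05.


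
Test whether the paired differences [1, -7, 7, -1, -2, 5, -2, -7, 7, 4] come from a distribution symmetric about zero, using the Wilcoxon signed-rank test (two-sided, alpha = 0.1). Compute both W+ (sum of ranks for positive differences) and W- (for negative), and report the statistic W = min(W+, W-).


Step 1: Drop any zero differences (none here) and take |d_i|.
|d| = [1, 7, 7, 1, 2, 5, 2, 7, 7, 4]
Step 2: Midrank |d_i| (ties get averaged ranks).
ranks: |1|->1.5, |7|->8.5, |7|->8.5, |1|->1.5, |2|->3.5, |5|->6, |2|->3.5, |7|->8.5, |7|->8.5, |4|->5
Step 3: Attach original signs; sum ranks with positive sign and with negative sign.
W+ = 1.5 + 8.5 + 6 + 8.5 + 5 = 29.5
W- = 8.5 + 1.5 + 3.5 + 3.5 + 8.5 = 25.5
(Check: W+ + W- = 55 should equal n(n+1)/2 = 55.)
Step 4: Test statistic W = min(W+, W-) = 25.5.
Step 5: Ties in |d|, so use the tie-corrected normal approximation.
        E[W] = n(n+1)/4 = 10*11/4 = 27.5.
        Tie groups: |d|=1 (t=2), |d|=2 (t=2), |d|=7 (t=4); sum(t^3 - t) = 72.
        Var[W] = n(n+1)(2n+1)/24 - sum(t^3-t)/48 = 2310/24 - 72/48 = 94.75.
        z = (W - E[W]) / sqrt(Var[W]) = (25.5 - 27.5) / 9.7340 = -0.2055.
        Two-sided p = 2*Phi(z) = 0.837208.
Step 6: alpha = 0.1. fail to reject H0.

W+ = 29.5, W- = 25.5, W = min = 25.5, p = 0.837208, fail to reject H0.


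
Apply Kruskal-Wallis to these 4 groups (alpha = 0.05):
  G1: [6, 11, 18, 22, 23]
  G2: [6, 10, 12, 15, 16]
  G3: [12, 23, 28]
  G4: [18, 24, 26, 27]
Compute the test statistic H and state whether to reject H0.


Step 1: Combine all N = 17 observations and assign midranks.
sorted (value, group, rank): (6,G1,1.5), (6,G2,1.5), (10,G2,3), (11,G1,4), (12,G2,5.5), (12,G3,5.5), (15,G2,7), (16,G2,8), (18,G1,9.5), (18,G4,9.5), (22,G1,11), (23,G1,12.5), (23,G3,12.5), (24,G4,14), (26,G4,15), (27,G4,16), (28,G3,17)
Step 2: Sum ranks within each group.
R_1 = 38.5 (n_1 = 5)
R_2 = 25 (n_2 = 5)
R_3 = 35 (n_3 = 3)
R_4 = 54.5 (n_4 = 4)
Step 3: H = 12/(N(N+1)) * sum(R_i^2/n_i) - 3(N+1)
     = 12/(17*18) * (38.5^2/5 + 25^2/5 + 35^2/3 + 54.5^2/4) - 3*18
     = 0.039216 * 1572.35 - 54
     = 7.660621.
Step 4: Ties present; correction factor C = 1 - 24/(17^3 - 17) = 0.995098. Corrected H = 7.660621 / 0.995098 = 7.698358.
Step 5: Under H0, H ~ chi^2(3); p-value = 0.052675.
Step 6: alpha = 0.05. fail to reject H0.

H = 7.6984, df = 3, p = 0.052675, fail to reject H0.


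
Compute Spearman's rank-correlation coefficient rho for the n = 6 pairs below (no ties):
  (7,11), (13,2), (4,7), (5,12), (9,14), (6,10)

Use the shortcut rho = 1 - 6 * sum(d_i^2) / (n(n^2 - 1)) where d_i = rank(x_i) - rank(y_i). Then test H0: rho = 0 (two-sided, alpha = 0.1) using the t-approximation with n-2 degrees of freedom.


Step 1: Rank x and y separately (midranks; no ties here).
rank(x): 7->4, 13->6, 4->1, 5->2, 9->5, 6->3
rank(y): 11->4, 2->1, 7->2, 12->5, 14->6, 10->3
Step 2: d_i = R_x(i) - R_y(i); compute d_i^2.
  (4-4)^2=0, (6-1)^2=25, (1-2)^2=1, (2-5)^2=9, (5-6)^2=1, (3-3)^2=0
sum(d^2) = 36.
Step 3: rho = 1 - 6*36 / (6*(6^2 - 1)) = 1 - 216/210 = -0.028571.
Step 4: Under H0, t = rho * sqrt((n-2)/(1-rho^2)) = -0.0572 ~ t(4).
Step 5: Two-sided p-value from the t-distribution with 4 df = 0.957155.
Step 6: alpha = 0.1. fail to reject H0.

rho = -0.0286, p = 0.957155, fail to reject H0 at alpha = 0.1.


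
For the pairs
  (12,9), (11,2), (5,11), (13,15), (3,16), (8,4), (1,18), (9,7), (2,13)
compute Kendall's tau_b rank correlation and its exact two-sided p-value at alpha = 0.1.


Step 1: Enumerate the 36 unordered pairs (i,j) with i<j and classify each by sign(x_j-x_i) * sign(y_j-y_i).
  (1,2):dx=-1,dy=-7->C; (1,3):dx=-7,dy=+2->D; (1,4):dx=+1,dy=+6->C; (1,5):dx=-9,dy=+7->D
  (1,6):dx=-4,dy=-5->C; (1,7):dx=-11,dy=+9->D; (1,8):dx=-3,dy=-2->C; (1,9):dx=-10,dy=+4->D
  (2,3):dx=-6,dy=+9->D; (2,4):dx=+2,dy=+13->C; (2,5):dx=-8,dy=+14->D; (2,6):dx=-3,dy=+2->D
  (2,7):dx=-10,dy=+16->D; (2,8):dx=-2,dy=+5->D; (2,9):dx=-9,dy=+11->D; (3,4):dx=+8,dy=+4->C
  (3,5):dx=-2,dy=+5->D; (3,6):dx=+3,dy=-7->D; (3,7):dx=-4,dy=+7->D; (3,8):dx=+4,dy=-4->D
  (3,9):dx=-3,dy=+2->D; (4,5):dx=-10,dy=+1->D; (4,6):dx=-5,dy=-11->C; (4,7):dx=-12,dy=+3->D
  (4,8):dx=-4,dy=-8->C; (4,9):dx=-11,dy=-2->C; (5,6):dx=+5,dy=-12->D; (5,7):dx=-2,dy=+2->D
  (5,8):dx=+6,dy=-9->D; (5,9):dx=-1,dy=-3->C; (6,7):dx=-7,dy=+14->D; (6,8):dx=+1,dy=+3->C
  (6,9):dx=-6,dy=+9->D; (7,8):dx=+8,dy=-11->D; (7,9):dx=+1,dy=-5->D; (8,9):dx=-7,dy=+6->D
Step 2: C = 11, D = 25, total pairs = 36.
Step 3: tau = (C - D)/(n(n-1)/2) = (11 - 25)/36 = -0.388889.
Step 4: Exact two-sided p-value (enumerate n! = 362880 permutations of y under H0): p = 0.180181.
Step 5: alpha = 0.1. fail to reject H0.

tau_b = -0.3889 (C=11, D=25), p = 0.180181, fail to reject H0.


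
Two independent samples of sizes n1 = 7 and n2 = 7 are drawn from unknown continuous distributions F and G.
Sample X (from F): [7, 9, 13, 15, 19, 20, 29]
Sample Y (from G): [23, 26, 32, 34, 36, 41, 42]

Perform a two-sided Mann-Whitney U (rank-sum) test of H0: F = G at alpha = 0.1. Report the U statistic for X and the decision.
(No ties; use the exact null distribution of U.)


Step 1: Combine and sort all 14 observations; assign midranks.
sorted (value, group): (7,X), (9,X), (13,X), (15,X), (19,X), (20,X), (23,Y), (26,Y), (29,X), (32,Y), (34,Y), (36,Y), (41,Y), (42,Y)
ranks: 7->1, 9->2, 13->3, 15->4, 19->5, 20->6, 23->7, 26->8, 29->9, 32->10, 34->11, 36->12, 41->13, 42->14
Step 2: Rank sum for X: R1 = 1 + 2 + 3 + 4 + 5 + 6 + 9 = 30.
Step 3: U_X = R1 - n1(n1+1)/2 = 30 - 7*8/2 = 30 - 28 = 2.
       U_Y = n1*n2 - U_X = 49 - 2 = 47.
Step 4: No ties, so the exact null distribution of U (based on enumerating the C(14,7) = 3432 equally likely rank assignments) gives the two-sided p-value.
Step 5: p-value = 0.002331; compare to alpha = 0.1. reject H0.

U_X = 2, p = 0.002331, reject H0 at alpha = 0.1.


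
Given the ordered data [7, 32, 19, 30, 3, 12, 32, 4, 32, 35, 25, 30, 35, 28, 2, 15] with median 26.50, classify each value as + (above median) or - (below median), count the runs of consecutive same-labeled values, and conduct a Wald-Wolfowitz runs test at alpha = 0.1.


Step 1: Compute median = 26.50; label A = above, B = below.
Labels in order: BABABBABAABAAABB  (n_A = 8, n_B = 8)
Step 2: Count runs R = 11.
Step 3: Under H0 (random ordering), E[R] = 2*n_A*n_B/(n_A+n_B) + 1 = 2*8*8/16 + 1 = 9.0000.
        Var[R] = 2*n_A*n_B*(2*n_A*n_B - n_A - n_B) / ((n_A+n_B)^2 * (n_A+n_B-1)) = 14336/3840 = 3.7333.
        SD[R] = 1.9322.
Step 4: Continuity-corrected z = (R - 0.5 - E[R]) / SD[R] = (11 - 0.5 - 9.0000) / 1.9322 = 0.7763.
Step 5: Two-sided p-value via normal approximation = 2*(1 - Phi(|z|)) = 0.437558.
Step 6: alpha = 0.1. fail to reject H0.

R = 11, z = 0.7763, p = 0.437558, fail to reject H0.


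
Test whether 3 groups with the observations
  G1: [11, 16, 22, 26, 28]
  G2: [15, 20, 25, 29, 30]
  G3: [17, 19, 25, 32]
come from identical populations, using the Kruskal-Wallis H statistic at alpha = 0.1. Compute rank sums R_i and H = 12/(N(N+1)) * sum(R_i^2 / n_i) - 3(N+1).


Step 1: Combine all N = 14 observations and assign midranks.
sorted (value, group, rank): (11,G1,1), (15,G2,2), (16,G1,3), (17,G3,4), (19,G3,5), (20,G2,6), (22,G1,7), (25,G2,8.5), (25,G3,8.5), (26,G1,10), (28,G1,11), (29,G2,12), (30,G2,13), (32,G3,14)
Step 2: Sum ranks within each group.
R_1 = 32 (n_1 = 5)
R_2 = 41.5 (n_2 = 5)
R_3 = 31.5 (n_3 = 4)
Step 3: H = 12/(N(N+1)) * sum(R_i^2/n_i) - 3(N+1)
     = 12/(14*15) * (32^2/5 + 41.5^2/5 + 31.5^2/4) - 3*15
     = 0.057143 * 797.312 - 45
     = 0.560714.
Step 4: Ties present; correction factor C = 1 - 6/(14^3 - 14) = 0.997802. Corrected H = 0.560714 / 0.997802 = 0.561949.
Step 5: Under H0, H ~ chi^2(2); p-value = 0.755047.
Step 6: alpha = 0.1. fail to reject H0.

H = 0.5619, df = 2, p = 0.755047, fail to reject H0.


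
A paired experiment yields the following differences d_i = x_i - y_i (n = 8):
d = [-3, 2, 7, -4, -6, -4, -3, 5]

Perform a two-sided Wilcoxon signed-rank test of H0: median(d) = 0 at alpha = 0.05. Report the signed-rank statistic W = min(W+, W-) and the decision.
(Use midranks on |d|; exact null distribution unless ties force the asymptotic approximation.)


Step 1: Drop any zero differences (none here) and take |d_i|.
|d| = [3, 2, 7, 4, 6, 4, 3, 5]
Step 2: Midrank |d_i| (ties get averaged ranks).
ranks: |3|->2.5, |2|->1, |7|->8, |4|->4.5, |6|->7, |4|->4.5, |3|->2.5, |5|->6
Step 3: Attach original signs; sum ranks with positive sign and with negative sign.
W+ = 1 + 8 + 6 = 15
W- = 2.5 + 4.5 + 7 + 4.5 + 2.5 = 21
(Check: W+ + W- = 36 should equal n(n+1)/2 = 36.)
Step 4: Test statistic W = min(W+, W-) = 15.
Step 5: Ties in |d|, so use the tie-corrected normal approximation.
        E[W] = n(n+1)/4 = 8*9/4 = 18.
        Tie groups: |d|=3 (t=2), |d|=4 (t=2); sum(t^3 - t) = 12.
        Var[W] = n(n+1)(2n+1)/24 - sum(t^3-t)/48 = 1224/24 - 12/48 = 50.75.
        z = (W - E[W]) / sqrt(Var[W]) = (15 - 18) / 7.1239 = -0.4211.
        Two-sided p = 2*Phi(z) = 0.673669.
Step 6: alpha = 0.05. fail to reject H0.

W+ = 15, W- = 21, W = min = 15, p = 0.673669, fail to reject H0.


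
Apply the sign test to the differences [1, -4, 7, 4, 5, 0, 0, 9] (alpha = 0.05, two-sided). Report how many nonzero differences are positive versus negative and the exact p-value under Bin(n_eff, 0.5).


Step 1: Discard zero differences. Original n = 8; n_eff = number of nonzero differences = 6.
Nonzero differences (with sign): +1, -4, +7, +4, +5, +9
Step 2: Count signs: positive = 5, negative = 1.
Step 3: Under H0: P(positive) = 0.5, so the number of positives S ~ Bin(6, 0.5).
Step 4: Two-sided exact p-value = sum of Bin(6,0.5) probabilities at or below the observed probability = 0.218750.
Step 5: alpha = 0.05. fail to reject H0.

n_eff = 6, pos = 5, neg = 1, p = 0.218750, fail to reject H0.


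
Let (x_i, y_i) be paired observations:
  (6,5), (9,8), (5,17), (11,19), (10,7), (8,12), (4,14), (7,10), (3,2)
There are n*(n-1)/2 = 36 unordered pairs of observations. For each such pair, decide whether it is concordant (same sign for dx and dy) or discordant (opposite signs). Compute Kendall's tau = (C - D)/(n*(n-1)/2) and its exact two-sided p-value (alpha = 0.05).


Step 1: Enumerate the 36 unordered pairs (i,j) with i<j and classify each by sign(x_j-x_i) * sign(y_j-y_i).
  (1,2):dx=+3,dy=+3->C; (1,3):dx=-1,dy=+12->D; (1,4):dx=+5,dy=+14->C; (1,5):dx=+4,dy=+2->C
  (1,6):dx=+2,dy=+7->C; (1,7):dx=-2,dy=+9->D; (1,8):dx=+1,dy=+5->C; (1,9):dx=-3,dy=-3->C
  (2,3):dx=-4,dy=+9->D; (2,4):dx=+2,dy=+11->C; (2,5):dx=+1,dy=-1->D; (2,6):dx=-1,dy=+4->D
  (2,7):dx=-5,dy=+6->D; (2,8):dx=-2,dy=+2->D; (2,9):dx=-6,dy=-6->C; (3,4):dx=+6,dy=+2->C
  (3,5):dx=+5,dy=-10->D; (3,6):dx=+3,dy=-5->D; (3,7):dx=-1,dy=-3->C; (3,8):dx=+2,dy=-7->D
  (3,9):dx=-2,dy=-15->C; (4,5):dx=-1,dy=-12->C; (4,6):dx=-3,dy=-7->C; (4,7):dx=-7,dy=-5->C
  (4,8):dx=-4,dy=-9->C; (4,9):dx=-8,dy=-17->C; (5,6):dx=-2,dy=+5->D; (5,7):dx=-6,dy=+7->D
  (5,8):dx=-3,dy=+3->D; (5,9):dx=-7,dy=-5->C; (6,7):dx=-4,dy=+2->D; (6,8):dx=-1,dy=-2->C
  (6,9):dx=-5,dy=-10->C; (7,8):dx=+3,dy=-4->D; (7,9):dx=-1,dy=-12->C; (8,9):dx=-4,dy=-8->C
Step 2: C = 21, D = 15, total pairs = 36.
Step 3: tau = (C - D)/(n(n-1)/2) = (21 - 15)/36 = 0.166667.
Step 4: Exact two-sided p-value (enumerate n! = 362880 permutations of y under H0): p = 0.612202.
Step 5: alpha = 0.05. fail to reject H0.

tau_b = 0.1667 (C=21, D=15), p = 0.612202, fail to reject H0.


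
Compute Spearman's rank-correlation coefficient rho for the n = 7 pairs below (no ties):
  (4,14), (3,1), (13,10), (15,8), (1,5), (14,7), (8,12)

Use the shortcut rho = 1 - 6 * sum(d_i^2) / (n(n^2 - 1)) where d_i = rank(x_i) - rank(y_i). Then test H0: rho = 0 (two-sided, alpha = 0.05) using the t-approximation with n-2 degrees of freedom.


Step 1: Rank x and y separately (midranks; no ties here).
rank(x): 4->3, 3->2, 13->5, 15->7, 1->1, 14->6, 8->4
rank(y): 14->7, 1->1, 10->5, 8->4, 5->2, 7->3, 12->6
Step 2: d_i = R_x(i) - R_y(i); compute d_i^2.
  (3-7)^2=16, (2-1)^2=1, (5-5)^2=0, (7-4)^2=9, (1-2)^2=1, (6-3)^2=9, (4-6)^2=4
sum(d^2) = 40.
Step 3: rho = 1 - 6*40 / (7*(7^2 - 1)) = 1 - 240/336 = 0.285714.
Step 4: Under H0, t = rho * sqrt((n-2)/(1-rho^2)) = 0.6667 ~ t(5).
Step 5: Two-sided p-value from the t-distribution with 5 df = 0.534509.
Step 6: alpha = 0.05. fail to reject H0.

rho = 0.2857, p = 0.534509, fail to reject H0 at alpha = 0.05.


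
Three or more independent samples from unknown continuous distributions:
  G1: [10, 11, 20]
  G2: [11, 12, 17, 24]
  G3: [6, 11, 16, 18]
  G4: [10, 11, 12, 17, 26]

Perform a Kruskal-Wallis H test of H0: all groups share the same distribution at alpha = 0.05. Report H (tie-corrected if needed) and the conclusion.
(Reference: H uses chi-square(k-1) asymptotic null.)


Step 1: Combine all N = 16 observations and assign midranks.
sorted (value, group, rank): (6,G3,1), (10,G1,2.5), (10,G4,2.5), (11,G1,5.5), (11,G2,5.5), (11,G3,5.5), (11,G4,5.5), (12,G2,8.5), (12,G4,8.5), (16,G3,10), (17,G2,11.5), (17,G4,11.5), (18,G3,13), (20,G1,14), (24,G2,15), (26,G4,16)
Step 2: Sum ranks within each group.
R_1 = 22 (n_1 = 3)
R_2 = 40.5 (n_2 = 4)
R_3 = 29.5 (n_3 = 4)
R_4 = 44 (n_4 = 5)
Step 3: H = 12/(N(N+1)) * sum(R_i^2/n_i) - 3(N+1)
     = 12/(16*17) * (22^2/3 + 40.5^2/4 + 29.5^2/4 + 44^2/5) - 3*17
     = 0.044118 * 1176.16 - 51
     = 0.889338.
Step 4: Ties present; correction factor C = 1 - 78/(16^3 - 16) = 0.980882. Corrected H = 0.889338 / 0.980882 = 0.906672.
Step 5: Under H0, H ~ chi^2(3); p-value = 0.823817.
Step 6: alpha = 0.05. fail to reject H0.

H = 0.9067, df = 3, p = 0.823817, fail to reject H0.


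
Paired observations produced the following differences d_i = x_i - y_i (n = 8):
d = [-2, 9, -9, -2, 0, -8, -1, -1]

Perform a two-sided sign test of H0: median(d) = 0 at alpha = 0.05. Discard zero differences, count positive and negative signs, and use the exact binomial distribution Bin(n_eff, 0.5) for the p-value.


Step 1: Discard zero differences. Original n = 8; n_eff = number of nonzero differences = 7.
Nonzero differences (with sign): -2, +9, -9, -2, -8, -1, -1
Step 2: Count signs: positive = 1, negative = 6.
Step 3: Under H0: P(positive) = 0.5, so the number of positives S ~ Bin(7, 0.5).
Step 4: Two-sided exact p-value = sum of Bin(7,0.5) probabilities at or below the observed probability = 0.125000.
Step 5: alpha = 0.05. fail to reject H0.

n_eff = 7, pos = 1, neg = 6, p = 0.125000, fail to reject H0.


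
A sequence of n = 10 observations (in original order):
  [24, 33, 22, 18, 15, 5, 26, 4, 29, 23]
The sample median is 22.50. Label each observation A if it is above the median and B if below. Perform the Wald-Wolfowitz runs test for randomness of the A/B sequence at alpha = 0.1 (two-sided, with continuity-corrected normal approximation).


Step 1: Compute median = 22.50; label A = above, B = below.
Labels in order: AABBBBABAA  (n_A = 5, n_B = 5)
Step 2: Count runs R = 5.
Step 3: Under H0 (random ordering), E[R] = 2*n_A*n_B/(n_A+n_B) + 1 = 2*5*5/10 + 1 = 6.0000.
        Var[R] = 2*n_A*n_B*(2*n_A*n_B - n_A - n_B) / ((n_A+n_B)^2 * (n_A+n_B-1)) = 2000/900 = 2.2222.
        SD[R] = 1.4907.
Step 4: Continuity-corrected z = (R + 0.5 - E[R]) / SD[R] = (5 + 0.5 - 6.0000) / 1.4907 = -0.3354.
Step 5: Two-sided p-value via normal approximation = 2*(1 - Phi(|z|)) = 0.737316.
Step 6: alpha = 0.1. fail to reject H0.

R = 5, z = -0.3354, p = 0.737316, fail to reject H0.


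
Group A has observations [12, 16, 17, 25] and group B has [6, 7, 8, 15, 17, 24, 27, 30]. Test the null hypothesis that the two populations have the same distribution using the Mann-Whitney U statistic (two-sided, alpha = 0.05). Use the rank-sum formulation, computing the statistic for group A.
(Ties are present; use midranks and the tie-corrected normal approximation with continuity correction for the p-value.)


Step 1: Combine and sort all 12 observations; assign midranks.
sorted (value, group): (6,Y), (7,Y), (8,Y), (12,X), (15,Y), (16,X), (17,X), (17,Y), (24,Y), (25,X), (27,Y), (30,Y)
ranks: 6->1, 7->2, 8->3, 12->4, 15->5, 16->6, 17->7.5, 17->7.5, 24->9, 25->10, 27->11, 30->12
Step 2: Rank sum for X: R1 = 4 + 6 + 7.5 + 10 = 27.5.
Step 3: U_X = R1 - n1(n1+1)/2 = 27.5 - 4*5/2 = 27.5 - 10 = 17.5.
       U_Y = n1*n2 - U_X = 32 - 17.5 = 14.5.
Step 4: Ties are present, so use the tie-corrected normal approximation (with continuity correction) for the p-value.
Step 5: p-value = 0.864901; compare to alpha = 0.05. fail to reject H0.

U_X = 17.5, p = 0.864901, fail to reject H0 at alpha = 0.05.


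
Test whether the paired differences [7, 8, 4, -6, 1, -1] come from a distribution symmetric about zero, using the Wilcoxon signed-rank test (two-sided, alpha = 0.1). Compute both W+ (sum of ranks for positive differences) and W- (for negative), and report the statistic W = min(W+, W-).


Step 1: Drop any zero differences (none here) and take |d_i|.
|d| = [7, 8, 4, 6, 1, 1]
Step 2: Midrank |d_i| (ties get averaged ranks).
ranks: |7|->5, |8|->6, |4|->3, |6|->4, |1|->1.5, |1|->1.5
Step 3: Attach original signs; sum ranks with positive sign and with negative sign.
W+ = 5 + 6 + 3 + 1.5 = 15.5
W- = 4 + 1.5 = 5.5
(Check: W+ + W- = 21 should equal n(n+1)/2 = 21.)
Step 4: Test statistic W = min(W+, W-) = 5.5.
Step 5: Ties in |d|, so use the tie-corrected normal approximation.
        E[W] = n(n+1)/4 = 6*7/4 = 10.5.
        Tie groups: |d|=1 (t=2); sum(t^3 - t) = 6.
        Var[W] = n(n+1)(2n+1)/24 - sum(t^3-t)/48 = 546/24 - 6/48 = 22.625.
        z = (W - E[W]) / sqrt(Var[W]) = (5.5 - 10.5) / 4.7566 = -1.0512.
        Two-sided p = 2*Phi(z) = 0.293177.
Step 6: alpha = 0.1. fail to reject H0.

W+ = 15.5, W- = 5.5, W = min = 5.5, p = 0.293177, fail to reject H0.


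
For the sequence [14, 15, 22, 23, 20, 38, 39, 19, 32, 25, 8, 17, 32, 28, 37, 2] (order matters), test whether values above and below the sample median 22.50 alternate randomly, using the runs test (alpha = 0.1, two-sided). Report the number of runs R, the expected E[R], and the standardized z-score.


Step 1: Compute median = 22.50; label A = above, B = below.
Labels in order: BBBABAABAABBAAAB  (n_A = 8, n_B = 8)
Step 2: Count runs R = 9.
Step 3: Under H0 (random ordering), E[R] = 2*n_A*n_B/(n_A+n_B) + 1 = 2*8*8/16 + 1 = 9.0000.
        Var[R] = 2*n_A*n_B*(2*n_A*n_B - n_A - n_B) / ((n_A+n_B)^2 * (n_A+n_B-1)) = 14336/3840 = 3.7333.
        SD[R] = 1.9322.
Step 4: R = E[R], so z = 0 with no continuity correction.
Step 5: Two-sided p-value via normal approximation = 2*(1 - Phi(|z|)) = 1.000000.
Step 6: alpha = 0.1. fail to reject H0.

R = 9, z = 0.0000, p = 1.000000, fail to reject H0.


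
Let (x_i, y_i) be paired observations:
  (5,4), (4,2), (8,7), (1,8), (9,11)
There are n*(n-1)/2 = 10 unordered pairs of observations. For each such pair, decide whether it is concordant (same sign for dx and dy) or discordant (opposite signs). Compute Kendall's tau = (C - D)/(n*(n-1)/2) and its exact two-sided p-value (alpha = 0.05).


Step 1: Enumerate the 10 unordered pairs (i,j) with i<j and classify each by sign(x_j-x_i) * sign(y_j-y_i).
  (1,2):dx=-1,dy=-2->C; (1,3):dx=+3,dy=+3->C; (1,4):dx=-4,dy=+4->D; (1,5):dx=+4,dy=+7->C
  (2,3):dx=+4,dy=+5->C; (2,4):dx=-3,dy=+6->D; (2,5):dx=+5,dy=+9->C; (3,4):dx=-7,dy=+1->D
  (3,5):dx=+1,dy=+4->C; (4,5):dx=+8,dy=+3->C
Step 2: C = 7, D = 3, total pairs = 10.
Step 3: tau = (C - D)/(n(n-1)/2) = (7 - 3)/10 = 0.400000.
Step 4: Exact two-sided p-value (enumerate n! = 120 permutations of y under H0): p = 0.483333.
Step 5: alpha = 0.05. fail to reject H0.

tau_b = 0.4000 (C=7, D=3), p = 0.483333, fail to reject H0.


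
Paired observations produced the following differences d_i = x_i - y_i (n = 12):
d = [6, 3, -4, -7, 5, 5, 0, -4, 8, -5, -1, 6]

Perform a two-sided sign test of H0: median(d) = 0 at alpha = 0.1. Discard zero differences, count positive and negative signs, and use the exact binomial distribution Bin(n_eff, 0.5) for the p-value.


Step 1: Discard zero differences. Original n = 12; n_eff = number of nonzero differences = 11.
Nonzero differences (with sign): +6, +3, -4, -7, +5, +5, -4, +8, -5, -1, +6
Step 2: Count signs: positive = 6, negative = 5.
Step 3: Under H0: P(positive) = 0.5, so the number of positives S ~ Bin(11, 0.5).
Step 4: Two-sided exact p-value = sum of Bin(11,0.5) probabilities at or below the observed probability = 1.000000.
Step 5: alpha = 0.1. fail to reject H0.

n_eff = 11, pos = 6, neg = 5, p = 1.000000, fail to reject H0.


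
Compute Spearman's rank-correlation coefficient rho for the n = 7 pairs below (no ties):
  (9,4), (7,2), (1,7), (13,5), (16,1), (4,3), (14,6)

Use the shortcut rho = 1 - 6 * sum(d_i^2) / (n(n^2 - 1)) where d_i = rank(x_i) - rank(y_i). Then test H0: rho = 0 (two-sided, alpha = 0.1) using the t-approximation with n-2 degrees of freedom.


Step 1: Rank x and y separately (midranks; no ties here).
rank(x): 9->4, 7->3, 1->1, 13->5, 16->7, 4->2, 14->6
rank(y): 4->4, 2->2, 7->7, 5->5, 1->1, 3->3, 6->6
Step 2: d_i = R_x(i) - R_y(i); compute d_i^2.
  (4-4)^2=0, (3-2)^2=1, (1-7)^2=36, (5-5)^2=0, (7-1)^2=36, (2-3)^2=1, (6-6)^2=0
sum(d^2) = 74.
Step 3: rho = 1 - 6*74 / (7*(7^2 - 1)) = 1 - 444/336 = -0.321429.
Step 4: Under H0, t = rho * sqrt((n-2)/(1-rho^2)) = -0.7590 ~ t(5).
Step 5: Two-sided p-value from the t-distribution with 5 df = 0.482072.
Step 6: alpha = 0.1. fail to reject H0.

rho = -0.3214, p = 0.482072, fail to reject H0 at alpha = 0.1.


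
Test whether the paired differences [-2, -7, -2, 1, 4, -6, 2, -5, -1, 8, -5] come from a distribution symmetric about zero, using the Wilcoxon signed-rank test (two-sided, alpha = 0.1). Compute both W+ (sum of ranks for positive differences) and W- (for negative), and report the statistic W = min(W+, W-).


Step 1: Drop any zero differences (none here) and take |d_i|.
|d| = [2, 7, 2, 1, 4, 6, 2, 5, 1, 8, 5]
Step 2: Midrank |d_i| (ties get averaged ranks).
ranks: |2|->4, |7|->10, |2|->4, |1|->1.5, |4|->6, |6|->9, |2|->4, |5|->7.5, |1|->1.5, |8|->11, |5|->7.5
Step 3: Attach original signs; sum ranks with positive sign and with negative sign.
W+ = 1.5 + 6 + 4 + 11 = 22.5
W- = 4 + 10 + 4 + 9 + 7.5 + 1.5 + 7.5 = 43.5
(Check: W+ + W- = 66 should equal n(n+1)/2 = 66.)
Step 4: Test statistic W = min(W+, W-) = 22.5.
Step 5: Ties in |d|, so use the tie-corrected normal approximation.
        E[W] = n(n+1)/4 = 11*12/4 = 33.
        Tie groups: |d|=1 (t=2), |d|=2 (t=3), |d|=5 (t=2); sum(t^3 - t) = 36.
        Var[W] = n(n+1)(2n+1)/24 - sum(t^3-t)/48 = 3036/24 - 36/48 = 125.75.
        z = (W - E[W]) / sqrt(Var[W]) = (22.5 - 33) / 11.2138 = -0.9363.
        Two-sided p = 2*Phi(z) = 0.349096.
Step 6: alpha = 0.1. fail to reject H0.

W+ = 22.5, W- = 43.5, W = min = 22.5, p = 0.349096, fail to reject H0.


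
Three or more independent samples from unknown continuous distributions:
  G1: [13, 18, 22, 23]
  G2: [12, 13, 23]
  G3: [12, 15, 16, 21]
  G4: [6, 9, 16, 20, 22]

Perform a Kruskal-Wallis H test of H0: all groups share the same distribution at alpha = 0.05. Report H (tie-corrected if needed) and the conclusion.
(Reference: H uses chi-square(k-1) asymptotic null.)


Step 1: Combine all N = 16 observations and assign midranks.
sorted (value, group, rank): (6,G4,1), (9,G4,2), (12,G2,3.5), (12,G3,3.5), (13,G1,5.5), (13,G2,5.5), (15,G3,7), (16,G3,8.5), (16,G4,8.5), (18,G1,10), (20,G4,11), (21,G3,12), (22,G1,13.5), (22,G4,13.5), (23,G1,15.5), (23,G2,15.5)
Step 2: Sum ranks within each group.
R_1 = 44.5 (n_1 = 4)
R_2 = 24.5 (n_2 = 3)
R_3 = 31 (n_3 = 4)
R_4 = 36 (n_4 = 5)
Step 3: H = 12/(N(N+1)) * sum(R_i^2/n_i) - 3(N+1)
     = 12/(16*17) * (44.5^2/4 + 24.5^2/3 + 31^2/4 + 36^2/5) - 3*17
     = 0.044118 * 1194.6 - 51
     = 1.702757.
Step 4: Ties present; correction factor C = 1 - 30/(16^3 - 16) = 0.992647. Corrected H = 1.702757 / 0.992647 = 1.715370.
Step 5: Under H0, H ~ chi^2(3); p-value = 0.633522.
Step 6: alpha = 0.05. fail to reject H0.

H = 1.7154, df = 3, p = 0.633522, fail to reject H0.


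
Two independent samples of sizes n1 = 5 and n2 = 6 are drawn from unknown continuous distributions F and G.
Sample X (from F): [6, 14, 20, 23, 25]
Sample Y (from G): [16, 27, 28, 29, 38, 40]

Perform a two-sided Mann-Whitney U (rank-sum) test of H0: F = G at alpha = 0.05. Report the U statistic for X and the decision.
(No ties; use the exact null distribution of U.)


Step 1: Combine and sort all 11 observations; assign midranks.
sorted (value, group): (6,X), (14,X), (16,Y), (20,X), (23,X), (25,X), (27,Y), (28,Y), (29,Y), (38,Y), (40,Y)
ranks: 6->1, 14->2, 16->3, 20->4, 23->5, 25->6, 27->7, 28->8, 29->9, 38->10, 40->11
Step 2: Rank sum for X: R1 = 1 + 2 + 4 + 5 + 6 = 18.
Step 3: U_X = R1 - n1(n1+1)/2 = 18 - 5*6/2 = 18 - 15 = 3.
       U_Y = n1*n2 - U_X = 30 - 3 = 27.
Step 4: No ties, so the exact null distribution of U (based on enumerating the C(11,5) = 462 equally likely rank assignments) gives the two-sided p-value.
Step 5: p-value = 0.030303; compare to alpha = 0.05. reject H0.

U_X = 3, p = 0.030303, reject H0 at alpha = 0.05.


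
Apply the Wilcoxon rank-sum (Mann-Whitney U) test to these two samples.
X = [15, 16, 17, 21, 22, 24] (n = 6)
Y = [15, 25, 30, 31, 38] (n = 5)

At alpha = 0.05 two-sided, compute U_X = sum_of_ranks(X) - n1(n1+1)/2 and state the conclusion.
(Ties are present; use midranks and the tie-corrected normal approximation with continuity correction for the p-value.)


Step 1: Combine and sort all 11 observations; assign midranks.
sorted (value, group): (15,X), (15,Y), (16,X), (17,X), (21,X), (22,X), (24,X), (25,Y), (30,Y), (31,Y), (38,Y)
ranks: 15->1.5, 15->1.5, 16->3, 17->4, 21->5, 22->6, 24->7, 25->8, 30->9, 31->10, 38->11
Step 2: Rank sum for X: R1 = 1.5 + 3 + 4 + 5 + 6 + 7 = 26.5.
Step 3: U_X = R1 - n1(n1+1)/2 = 26.5 - 6*7/2 = 26.5 - 21 = 5.5.
       U_Y = n1*n2 - U_X = 30 - 5.5 = 24.5.
Step 4: Ties are present, so use the tie-corrected normal approximation (with continuity correction) for the p-value.
Step 5: p-value = 0.099576; compare to alpha = 0.05. fail to reject H0.

U_X = 5.5, p = 0.099576, fail to reject H0 at alpha = 0.05.


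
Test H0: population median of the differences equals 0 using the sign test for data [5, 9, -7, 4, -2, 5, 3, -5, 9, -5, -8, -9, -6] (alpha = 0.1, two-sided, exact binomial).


Step 1: Discard zero differences. Original n = 13; n_eff = number of nonzero differences = 13.
Nonzero differences (with sign): +5, +9, -7, +4, -2, +5, +3, -5, +9, -5, -8, -9, -6
Step 2: Count signs: positive = 6, negative = 7.
Step 3: Under H0: P(positive) = 0.5, so the number of positives S ~ Bin(13, 0.5).
Step 4: Two-sided exact p-value = sum of Bin(13,0.5) probabilities at or below the observed probability = 1.000000.
Step 5: alpha = 0.1. fail to reject H0.

n_eff = 13, pos = 6, neg = 7, p = 1.000000, fail to reject H0.


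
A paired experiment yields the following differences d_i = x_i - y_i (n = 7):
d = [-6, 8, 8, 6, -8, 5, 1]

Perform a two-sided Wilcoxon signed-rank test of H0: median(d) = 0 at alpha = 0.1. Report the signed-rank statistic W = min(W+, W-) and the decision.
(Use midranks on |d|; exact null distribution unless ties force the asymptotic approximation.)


Step 1: Drop any zero differences (none here) and take |d_i|.
|d| = [6, 8, 8, 6, 8, 5, 1]
Step 2: Midrank |d_i| (ties get averaged ranks).
ranks: |6|->3.5, |8|->6, |8|->6, |6|->3.5, |8|->6, |5|->2, |1|->1
Step 3: Attach original signs; sum ranks with positive sign and with negative sign.
W+ = 6 + 6 + 3.5 + 2 + 1 = 18.5
W- = 3.5 + 6 = 9.5
(Check: W+ + W- = 28 should equal n(n+1)/2 = 28.)
Step 4: Test statistic W = min(W+, W-) = 9.5.
Step 5: Ties in |d|, so use the tie-corrected normal approximation.
        E[W] = n(n+1)/4 = 7*8/4 = 14.
        Tie groups: |d|=6 (t=2), |d|=8 (t=3); sum(t^3 - t) = 30.
        Var[W] = n(n+1)(2n+1)/24 - sum(t^3-t)/48 = 840/24 - 30/48 = 34.375.
        z = (W - E[W]) / sqrt(Var[W]) = (9.5 - 14) / 5.8630 = -0.7675.
        Two-sided p = 2*Phi(z) = 0.442771.
Step 6: alpha = 0.1. fail to reject H0.

W+ = 18.5, W- = 9.5, W = min = 9.5, p = 0.442771, fail to reject H0.


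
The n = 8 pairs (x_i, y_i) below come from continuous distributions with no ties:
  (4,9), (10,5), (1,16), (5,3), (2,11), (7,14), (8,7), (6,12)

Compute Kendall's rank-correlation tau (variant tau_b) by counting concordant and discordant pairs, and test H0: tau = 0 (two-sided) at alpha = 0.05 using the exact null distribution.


Step 1: Enumerate the 28 unordered pairs (i,j) with i<j and classify each by sign(x_j-x_i) * sign(y_j-y_i).
  (1,2):dx=+6,dy=-4->D; (1,3):dx=-3,dy=+7->D; (1,4):dx=+1,dy=-6->D; (1,5):dx=-2,dy=+2->D
  (1,6):dx=+3,dy=+5->C; (1,7):dx=+4,dy=-2->D; (1,8):dx=+2,dy=+3->C; (2,3):dx=-9,dy=+11->D
  (2,4):dx=-5,dy=-2->C; (2,5):dx=-8,dy=+6->D; (2,6):dx=-3,dy=+9->D; (2,7):dx=-2,dy=+2->D
  (2,8):dx=-4,dy=+7->D; (3,4):dx=+4,dy=-13->D; (3,5):dx=+1,dy=-5->D; (3,6):dx=+6,dy=-2->D
  (3,7):dx=+7,dy=-9->D; (3,8):dx=+5,dy=-4->D; (4,5):dx=-3,dy=+8->D; (4,6):dx=+2,dy=+11->C
  (4,7):dx=+3,dy=+4->C; (4,8):dx=+1,dy=+9->C; (5,6):dx=+5,dy=+3->C; (5,7):dx=+6,dy=-4->D
  (5,8):dx=+4,dy=+1->C; (6,7):dx=+1,dy=-7->D; (6,8):dx=-1,dy=-2->C; (7,8):dx=-2,dy=+5->D
Step 2: C = 9, D = 19, total pairs = 28.
Step 3: tau = (C - D)/(n(n-1)/2) = (9 - 19)/28 = -0.357143.
Step 4: Exact two-sided p-value (enumerate n! = 40320 permutations of y under H0): p = 0.275099.
Step 5: alpha = 0.05. fail to reject H0.

tau_b = -0.3571 (C=9, D=19), p = 0.275099, fail to reject H0.


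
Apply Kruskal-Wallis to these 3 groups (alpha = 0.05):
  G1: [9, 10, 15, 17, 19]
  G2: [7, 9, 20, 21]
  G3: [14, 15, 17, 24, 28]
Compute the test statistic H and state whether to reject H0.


Step 1: Combine all N = 14 observations and assign midranks.
sorted (value, group, rank): (7,G2,1), (9,G1,2.5), (9,G2,2.5), (10,G1,4), (14,G3,5), (15,G1,6.5), (15,G3,6.5), (17,G1,8.5), (17,G3,8.5), (19,G1,10), (20,G2,11), (21,G2,12), (24,G3,13), (28,G3,14)
Step 2: Sum ranks within each group.
R_1 = 31.5 (n_1 = 5)
R_2 = 26.5 (n_2 = 4)
R_3 = 47 (n_3 = 5)
Step 3: H = 12/(N(N+1)) * sum(R_i^2/n_i) - 3(N+1)
     = 12/(14*15) * (31.5^2/5 + 26.5^2/4 + 47^2/5) - 3*15
     = 0.057143 * 815.812 - 45
     = 1.617857.
Step 4: Ties present; correction factor C = 1 - 18/(14^3 - 14) = 0.993407. Corrected H = 1.617857 / 0.993407 = 1.628595.
Step 5: Under H0, H ~ chi^2(2); p-value = 0.442950.
Step 6: alpha = 0.05. fail to reject H0.

H = 1.6286, df = 2, p = 0.442950, fail to reject H0.


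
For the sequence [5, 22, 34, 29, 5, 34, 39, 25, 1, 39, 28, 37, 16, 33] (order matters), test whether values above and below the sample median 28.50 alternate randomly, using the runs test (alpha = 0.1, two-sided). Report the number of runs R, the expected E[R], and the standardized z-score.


Step 1: Compute median = 28.50; label A = above, B = below.
Labels in order: BBAABAABBABABA  (n_A = 7, n_B = 7)
Step 2: Count runs R = 10.
Step 3: Under H0 (random ordering), E[R] = 2*n_A*n_B/(n_A+n_B) + 1 = 2*7*7/14 + 1 = 8.0000.
        Var[R] = 2*n_A*n_B*(2*n_A*n_B - n_A - n_B) / ((n_A+n_B)^2 * (n_A+n_B-1)) = 8232/2548 = 3.2308.
        SD[R] = 1.7974.
Step 4: Continuity-corrected z = (R - 0.5 - E[R]) / SD[R] = (10 - 0.5 - 8.0000) / 1.7974 = 0.8345.
Step 5: Two-sided p-value via normal approximation = 2*(1 - Phi(|z|)) = 0.403986.
Step 6: alpha = 0.1. fail to reject H0.

R = 10, z = 0.8345, p = 0.403986, fail to reject H0.


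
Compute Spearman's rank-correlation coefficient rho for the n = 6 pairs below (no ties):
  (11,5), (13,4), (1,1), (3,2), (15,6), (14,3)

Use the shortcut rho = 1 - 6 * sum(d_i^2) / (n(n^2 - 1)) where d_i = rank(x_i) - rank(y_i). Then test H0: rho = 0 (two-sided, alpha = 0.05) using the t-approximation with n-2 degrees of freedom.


Step 1: Rank x and y separately (midranks; no ties here).
rank(x): 11->3, 13->4, 1->1, 3->2, 15->6, 14->5
rank(y): 5->5, 4->4, 1->1, 2->2, 6->6, 3->3
Step 2: d_i = R_x(i) - R_y(i); compute d_i^2.
  (3-5)^2=4, (4-4)^2=0, (1-1)^2=0, (2-2)^2=0, (6-6)^2=0, (5-3)^2=4
sum(d^2) = 8.
Step 3: rho = 1 - 6*8 / (6*(6^2 - 1)) = 1 - 48/210 = 0.771429.
Step 4: Under H0, t = rho * sqrt((n-2)/(1-rho^2)) = 2.4247 ~ t(4).
Step 5: Two-sided p-value from the t-distribution with 4 df = 0.072397.
Step 6: alpha = 0.05. fail to reject H0.

rho = 0.7714, p = 0.072397, fail to reject H0 at alpha = 0.05.


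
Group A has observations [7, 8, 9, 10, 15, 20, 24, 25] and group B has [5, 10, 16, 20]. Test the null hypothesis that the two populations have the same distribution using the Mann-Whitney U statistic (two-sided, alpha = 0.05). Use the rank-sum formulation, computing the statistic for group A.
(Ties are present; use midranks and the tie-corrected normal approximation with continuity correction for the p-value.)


Step 1: Combine and sort all 12 observations; assign midranks.
sorted (value, group): (5,Y), (7,X), (8,X), (9,X), (10,X), (10,Y), (15,X), (16,Y), (20,X), (20,Y), (24,X), (25,X)
ranks: 5->1, 7->2, 8->3, 9->4, 10->5.5, 10->5.5, 15->7, 16->8, 20->9.5, 20->9.5, 24->11, 25->12
Step 2: Rank sum for X: R1 = 2 + 3 + 4 + 5.5 + 7 + 9.5 + 11 + 12 = 54.
Step 3: U_X = R1 - n1(n1+1)/2 = 54 - 8*9/2 = 54 - 36 = 18.
       U_Y = n1*n2 - U_X = 32 - 18 = 14.
Step 4: Ties are present, so use the tie-corrected normal approximation (with continuity correction) for the p-value.
Step 5: p-value = 0.798215; compare to alpha = 0.05. fail to reject H0.

U_X = 18, p = 0.798215, fail to reject H0 at alpha = 0.05.


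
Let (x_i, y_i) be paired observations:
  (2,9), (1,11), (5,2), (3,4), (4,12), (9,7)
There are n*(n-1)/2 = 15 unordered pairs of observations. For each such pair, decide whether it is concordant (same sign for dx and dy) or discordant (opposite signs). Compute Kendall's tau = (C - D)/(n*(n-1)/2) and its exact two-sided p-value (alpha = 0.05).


Step 1: Enumerate the 15 unordered pairs (i,j) with i<j and classify each by sign(x_j-x_i) * sign(y_j-y_i).
  (1,2):dx=-1,dy=+2->D; (1,3):dx=+3,dy=-7->D; (1,4):dx=+1,dy=-5->D; (1,5):dx=+2,dy=+3->C
  (1,6):dx=+7,dy=-2->D; (2,3):dx=+4,dy=-9->D; (2,4):dx=+2,dy=-7->D; (2,5):dx=+3,dy=+1->C
  (2,6):dx=+8,dy=-4->D; (3,4):dx=-2,dy=+2->D; (3,5):dx=-1,dy=+10->D; (3,6):dx=+4,dy=+5->C
  (4,5):dx=+1,dy=+8->C; (4,6):dx=+6,dy=+3->C; (5,6):dx=+5,dy=-5->D
Step 2: C = 5, D = 10, total pairs = 15.
Step 3: tau = (C - D)/(n(n-1)/2) = (5 - 10)/15 = -0.333333.
Step 4: Exact two-sided p-value (enumerate n! = 720 permutations of y under H0): p = 0.469444.
Step 5: alpha = 0.05. fail to reject H0.

tau_b = -0.3333 (C=5, D=10), p = 0.469444, fail to reject H0.
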